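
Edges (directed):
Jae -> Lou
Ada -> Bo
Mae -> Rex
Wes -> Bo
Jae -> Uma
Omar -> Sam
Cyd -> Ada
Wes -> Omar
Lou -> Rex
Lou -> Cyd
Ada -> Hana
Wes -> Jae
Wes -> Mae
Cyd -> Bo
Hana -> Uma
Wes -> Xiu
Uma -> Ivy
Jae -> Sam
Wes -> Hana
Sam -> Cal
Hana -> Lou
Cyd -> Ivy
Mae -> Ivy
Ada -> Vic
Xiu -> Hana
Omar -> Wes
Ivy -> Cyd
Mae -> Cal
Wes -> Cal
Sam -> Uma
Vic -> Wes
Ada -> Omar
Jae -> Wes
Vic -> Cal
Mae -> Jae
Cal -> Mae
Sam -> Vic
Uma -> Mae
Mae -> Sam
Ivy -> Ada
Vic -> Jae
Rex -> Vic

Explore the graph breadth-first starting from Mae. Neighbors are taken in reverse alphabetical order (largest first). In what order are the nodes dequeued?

Mae → Sam → Rex → Jae → Ivy → Cal → Vic → Uma → Wes → Lou → Cyd → Ada → Xiu → Omar → Hana → Bo

Visit Mae; enqueue Sam, Rex, Jae, Ivy, Cal → queue [Sam, Rex, Jae, Ivy, Cal]
Visit Sam; enqueue Vic, Uma → queue [Rex, Jae, Ivy, Cal, Vic, Uma]
Visit Rex → queue [Jae, Ivy, Cal, Vic, Uma]
Visit Jae; enqueue Wes, Lou → queue [Ivy, Cal, Vic, Uma, Wes, Lou]
Visit Ivy; enqueue Cyd, Ada → queue [Cal, Vic, Uma, Wes, Lou, Cyd, Ada]
Visit Cal → queue [Vic, Uma, Wes, Lou, Cyd, Ada]
Visit Vic → queue [Uma, Wes, Lou, Cyd, Ada]
Visit Uma → queue [Wes, Lou, Cyd, Ada]
Visit Wes; enqueue Xiu, Omar, Hana, Bo → queue [Lou, Cyd, Ada, Xiu, Omar, Hana, Bo]
Visit Lou → queue [Cyd, Ada, Xiu, Omar, Hana, Bo]
Visit Cyd → queue [Ada, Xiu, Omar, Hana, Bo]
Visit Ada → queue [Xiu, Omar, Hana, Bo]
Visit Xiu → queue [Omar, Hana, Bo]
Visit Omar → queue [Hana, Bo]
Visit Hana → queue [Bo]
Visit Bo → queue []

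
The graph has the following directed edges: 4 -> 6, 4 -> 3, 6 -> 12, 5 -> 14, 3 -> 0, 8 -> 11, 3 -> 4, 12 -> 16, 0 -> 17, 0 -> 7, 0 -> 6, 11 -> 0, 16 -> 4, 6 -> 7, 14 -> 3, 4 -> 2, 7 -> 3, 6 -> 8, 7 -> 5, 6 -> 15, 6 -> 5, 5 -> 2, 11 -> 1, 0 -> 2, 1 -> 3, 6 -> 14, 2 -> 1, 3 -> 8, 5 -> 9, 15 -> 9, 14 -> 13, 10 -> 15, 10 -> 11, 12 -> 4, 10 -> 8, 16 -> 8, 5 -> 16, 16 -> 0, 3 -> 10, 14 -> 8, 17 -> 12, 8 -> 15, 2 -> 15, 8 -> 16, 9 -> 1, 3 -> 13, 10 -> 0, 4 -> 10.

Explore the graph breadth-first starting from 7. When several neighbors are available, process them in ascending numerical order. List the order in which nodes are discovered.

Visit 7; enqueue 3, 5 → queue [3, 5]
Visit 3; enqueue 0, 4, 8, 10, 13 → queue [5, 0, 4, 8, 10, 13]
Visit 5; enqueue 2, 9, 14, 16 → queue [0, 4, 8, 10, 13, 2, 9, 14, 16]
Visit 0; enqueue 6, 17 → queue [4, 8, 10, 13, 2, 9, 14, 16, 6, 17]
Visit 4 → queue [8, 10, 13, 2, 9, 14, 16, 6, 17]
Visit 8; enqueue 11, 15 → queue [10, 13, 2, 9, 14, 16, 6, 17, 11, 15]
Visit 10 → queue [13, 2, 9, 14, 16, 6, 17, 11, 15]
Visit 13 → queue [2, 9, 14, 16, 6, 17, 11, 15]
Visit 2; enqueue 1 → queue [9, 14, 16, 6, 17, 11, 15, 1]
Visit 9 → queue [14, 16, 6, 17, 11, 15, 1]
Visit 14 → queue [16, 6, 17, 11, 15, 1]
Visit 16 → queue [6, 17, 11, 15, 1]
Visit 6; enqueue 12 → queue [17, 11, 15, 1, 12]
Visit 17 → queue [11, 15, 1, 12]
Visit 11 → queue [15, 1, 12]
Visit 15 → queue [1, 12]
Visit 1 → queue [12]
Visit 12 → queue []

7, 3, 5, 0, 4, 8, 10, 13, 2, 9, 14, 16, 6, 17, 11, 15, 1, 12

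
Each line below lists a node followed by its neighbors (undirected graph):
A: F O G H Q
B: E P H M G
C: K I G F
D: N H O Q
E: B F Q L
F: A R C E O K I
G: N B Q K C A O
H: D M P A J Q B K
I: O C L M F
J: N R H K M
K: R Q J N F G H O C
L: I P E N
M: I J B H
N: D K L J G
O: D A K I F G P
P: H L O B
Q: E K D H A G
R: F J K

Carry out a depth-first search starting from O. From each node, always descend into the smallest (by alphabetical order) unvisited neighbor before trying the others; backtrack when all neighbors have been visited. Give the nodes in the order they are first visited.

Visit O
O → A
A → F
F → C
C → G
G → B
B → E
E → L
L → I
I → M
M → H
H → D
D → N
N → J
J → K
K → Q
K → R
H → P

O, A, F, C, G, B, E, L, I, M, H, D, N, J, K, Q, R, P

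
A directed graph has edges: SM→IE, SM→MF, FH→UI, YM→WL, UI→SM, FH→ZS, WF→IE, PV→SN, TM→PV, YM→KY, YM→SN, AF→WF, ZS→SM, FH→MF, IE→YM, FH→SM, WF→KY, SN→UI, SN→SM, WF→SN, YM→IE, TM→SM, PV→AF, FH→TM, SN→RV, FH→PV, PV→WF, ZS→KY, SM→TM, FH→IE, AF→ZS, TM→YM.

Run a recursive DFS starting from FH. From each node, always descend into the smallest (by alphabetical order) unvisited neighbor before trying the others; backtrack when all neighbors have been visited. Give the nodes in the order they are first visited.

Visit FH
FH → IE
IE → YM
YM → KY
YM → SN
SN → RV
SN → SM
SM → MF
SM → TM
TM → PV
PV → AF
AF → WF
AF → ZS
SN → UI
YM → WL

FH → IE → YM → KY → SN → RV → SM → MF → TM → PV → AF → WF → ZS → UI → WL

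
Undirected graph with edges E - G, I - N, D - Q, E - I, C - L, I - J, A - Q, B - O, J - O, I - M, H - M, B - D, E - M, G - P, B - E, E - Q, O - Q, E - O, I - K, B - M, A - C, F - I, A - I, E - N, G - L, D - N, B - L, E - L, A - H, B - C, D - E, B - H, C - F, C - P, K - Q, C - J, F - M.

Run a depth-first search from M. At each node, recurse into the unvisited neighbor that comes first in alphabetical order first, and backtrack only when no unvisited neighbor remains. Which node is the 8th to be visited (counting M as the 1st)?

Visit M
M → B
B → C
C → A
A → H
A → I
I → E
E → D
D → N
D → Q
Q → K
Q → O
O → J
E → G
G → L
G → P
I → F

Visit order: M, B, C, A, H, I, E, D, N, Q, K, O, J, G, L, P, F

D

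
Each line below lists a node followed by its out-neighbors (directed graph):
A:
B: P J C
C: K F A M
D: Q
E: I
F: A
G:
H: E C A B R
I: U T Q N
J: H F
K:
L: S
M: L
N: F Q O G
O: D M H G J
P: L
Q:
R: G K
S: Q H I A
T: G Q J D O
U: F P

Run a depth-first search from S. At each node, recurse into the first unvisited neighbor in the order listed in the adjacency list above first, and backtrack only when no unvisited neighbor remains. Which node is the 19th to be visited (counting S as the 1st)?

K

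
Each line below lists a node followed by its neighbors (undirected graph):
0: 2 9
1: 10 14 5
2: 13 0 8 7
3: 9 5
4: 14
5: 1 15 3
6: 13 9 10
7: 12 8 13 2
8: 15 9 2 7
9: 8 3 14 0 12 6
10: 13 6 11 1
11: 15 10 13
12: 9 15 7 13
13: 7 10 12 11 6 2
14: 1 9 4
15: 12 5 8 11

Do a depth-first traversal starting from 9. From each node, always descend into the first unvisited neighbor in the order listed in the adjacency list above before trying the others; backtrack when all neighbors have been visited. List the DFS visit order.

Visit 9
9 → 8
8 → 15
15 → 12
12 → 7
7 → 13
13 → 10
10 → 6
10 → 11
10 → 1
1 → 14
14 → 4
1 → 5
5 → 3
13 → 2
2 → 0

9, 8, 15, 12, 7, 13, 10, 6, 11, 1, 14, 4, 5, 3, 2, 0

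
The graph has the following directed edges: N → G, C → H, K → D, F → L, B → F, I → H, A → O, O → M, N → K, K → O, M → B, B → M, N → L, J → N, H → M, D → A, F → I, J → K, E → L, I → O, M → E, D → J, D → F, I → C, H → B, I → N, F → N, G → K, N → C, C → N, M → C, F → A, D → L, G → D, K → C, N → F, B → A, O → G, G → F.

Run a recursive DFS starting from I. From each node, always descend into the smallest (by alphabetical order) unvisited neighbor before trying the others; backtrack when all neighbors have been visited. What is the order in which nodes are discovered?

I, C, H, B, A, O, G, D, F, L, N, K, J, M, E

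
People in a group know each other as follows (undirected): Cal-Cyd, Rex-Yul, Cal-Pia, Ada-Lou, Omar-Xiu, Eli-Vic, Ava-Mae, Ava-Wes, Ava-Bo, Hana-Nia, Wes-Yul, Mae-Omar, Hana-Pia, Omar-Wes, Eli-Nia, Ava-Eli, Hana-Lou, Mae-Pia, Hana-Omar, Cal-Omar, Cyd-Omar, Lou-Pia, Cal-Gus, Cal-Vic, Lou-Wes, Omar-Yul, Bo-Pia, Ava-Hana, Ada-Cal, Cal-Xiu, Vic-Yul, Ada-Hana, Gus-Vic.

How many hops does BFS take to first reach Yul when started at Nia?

3

Level 0: Nia
Level 1: Eli, Hana
Level 2: Ada, Ava, Lou, Omar, Pia, Vic
Level 3: Bo, Cal, Cyd, Gus, Mae, Wes, Xiu, Yul
Level 4: Rex
Yul first appears at level 3.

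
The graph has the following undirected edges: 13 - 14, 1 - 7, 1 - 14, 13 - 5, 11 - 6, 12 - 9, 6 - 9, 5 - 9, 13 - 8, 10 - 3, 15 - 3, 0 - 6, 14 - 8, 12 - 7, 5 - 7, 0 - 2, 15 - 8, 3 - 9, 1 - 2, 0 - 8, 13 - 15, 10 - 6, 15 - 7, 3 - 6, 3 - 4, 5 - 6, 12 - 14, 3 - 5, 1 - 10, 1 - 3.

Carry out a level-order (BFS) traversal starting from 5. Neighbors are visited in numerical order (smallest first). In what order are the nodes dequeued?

Visit 5; enqueue 3, 6, 7, 9, 13 → queue [3, 6, 7, 9, 13]
Visit 3; enqueue 1, 4, 10, 15 → queue [6, 7, 9, 13, 1, 4, 10, 15]
Visit 6; enqueue 0, 11 → queue [7, 9, 13, 1, 4, 10, 15, 0, 11]
Visit 7; enqueue 12 → queue [9, 13, 1, 4, 10, 15, 0, 11, 12]
Visit 9 → queue [13, 1, 4, 10, 15, 0, 11, 12]
Visit 13; enqueue 8, 14 → queue [1, 4, 10, 15, 0, 11, 12, 8, 14]
Visit 1; enqueue 2 → queue [4, 10, 15, 0, 11, 12, 8, 14, 2]
Visit 4 → queue [10, 15, 0, 11, 12, 8, 14, 2]
Visit 10 → queue [15, 0, 11, 12, 8, 14, 2]
Visit 15 → queue [0, 11, 12, 8, 14, 2]
Visit 0 → queue [11, 12, 8, 14, 2]
Visit 11 → queue [12, 8, 14, 2]
Visit 12 → queue [8, 14, 2]
Visit 8 → queue [14, 2]
Visit 14 → queue [2]
Visit 2 → queue []

5, 3, 6, 7, 9, 13, 1, 4, 10, 15, 0, 11, 12, 8, 14, 2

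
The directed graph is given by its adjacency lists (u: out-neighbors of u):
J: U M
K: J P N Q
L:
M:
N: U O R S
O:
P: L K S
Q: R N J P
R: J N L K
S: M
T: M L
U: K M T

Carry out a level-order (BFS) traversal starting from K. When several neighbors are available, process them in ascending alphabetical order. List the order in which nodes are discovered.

K, J, N, P, Q, M, U, O, R, S, L, T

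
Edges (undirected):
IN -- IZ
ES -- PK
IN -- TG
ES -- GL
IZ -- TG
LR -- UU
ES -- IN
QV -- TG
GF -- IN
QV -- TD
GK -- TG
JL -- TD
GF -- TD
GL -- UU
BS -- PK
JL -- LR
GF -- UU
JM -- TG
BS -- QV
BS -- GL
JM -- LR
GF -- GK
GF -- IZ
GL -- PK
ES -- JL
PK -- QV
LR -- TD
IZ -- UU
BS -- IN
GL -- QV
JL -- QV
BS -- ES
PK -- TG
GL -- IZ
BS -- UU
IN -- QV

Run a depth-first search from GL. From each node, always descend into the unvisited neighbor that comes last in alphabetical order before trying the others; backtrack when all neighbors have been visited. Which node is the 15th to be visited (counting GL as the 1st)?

JM

Visit GL
GL → UU
UU → LR
LR → TD
TD → QV
QV → TG
TG → PK
PK → ES
ES → JL
ES → IN
IN → IZ
IZ → GF
GF → GK
IN → BS
TG → JM

Visit order: GL, UU, LR, TD, QV, TG, PK, ES, JL, IN, IZ, GF, GK, BS, JM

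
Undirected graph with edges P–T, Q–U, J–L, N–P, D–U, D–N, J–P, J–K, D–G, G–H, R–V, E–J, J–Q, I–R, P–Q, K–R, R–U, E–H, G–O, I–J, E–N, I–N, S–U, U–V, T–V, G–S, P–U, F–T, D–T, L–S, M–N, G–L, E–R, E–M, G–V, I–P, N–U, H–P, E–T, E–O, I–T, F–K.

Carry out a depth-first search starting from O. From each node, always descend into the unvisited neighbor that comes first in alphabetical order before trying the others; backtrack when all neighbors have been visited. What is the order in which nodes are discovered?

O -> E -> H -> G -> D -> N -> I -> J -> K -> F -> T -> P -> Q -> U -> R -> V -> S -> L -> M

Visit O
O → E
E → H
H → G
G → D
D → N
N → I
I → J
J → K
K → F
F → T
T → P
P → Q
Q → U
U → R
R → V
U → S
S → L
N → M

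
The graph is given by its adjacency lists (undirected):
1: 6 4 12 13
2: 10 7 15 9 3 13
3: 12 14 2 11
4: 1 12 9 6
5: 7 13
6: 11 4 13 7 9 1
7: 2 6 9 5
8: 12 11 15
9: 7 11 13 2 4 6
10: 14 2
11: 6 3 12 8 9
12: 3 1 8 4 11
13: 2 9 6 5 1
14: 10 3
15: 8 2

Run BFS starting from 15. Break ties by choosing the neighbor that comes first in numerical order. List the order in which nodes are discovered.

Visit 15; enqueue 2, 8 → queue [2, 8]
Visit 2; enqueue 3, 7, 9, 10, 13 → queue [8, 3, 7, 9, 10, 13]
Visit 8; enqueue 11, 12 → queue [3, 7, 9, 10, 13, 11, 12]
Visit 3; enqueue 14 → queue [7, 9, 10, 13, 11, 12, 14]
Visit 7; enqueue 5, 6 → queue [9, 10, 13, 11, 12, 14, 5, 6]
Visit 9; enqueue 4 → queue [10, 13, 11, 12, 14, 5, 6, 4]
Visit 10 → queue [13, 11, 12, 14, 5, 6, 4]
Visit 13; enqueue 1 → queue [11, 12, 14, 5, 6, 4, 1]
Visit 11 → queue [12, 14, 5, 6, 4, 1]
Visit 12 → queue [14, 5, 6, 4, 1]
Visit 14 → queue [5, 6, 4, 1]
Visit 5 → queue [6, 4, 1]
Visit 6 → queue [4, 1]
Visit 4 → queue [1]
Visit 1 → queue []

15, 2, 8, 3, 7, 9, 10, 13, 11, 12, 14, 5, 6, 4, 1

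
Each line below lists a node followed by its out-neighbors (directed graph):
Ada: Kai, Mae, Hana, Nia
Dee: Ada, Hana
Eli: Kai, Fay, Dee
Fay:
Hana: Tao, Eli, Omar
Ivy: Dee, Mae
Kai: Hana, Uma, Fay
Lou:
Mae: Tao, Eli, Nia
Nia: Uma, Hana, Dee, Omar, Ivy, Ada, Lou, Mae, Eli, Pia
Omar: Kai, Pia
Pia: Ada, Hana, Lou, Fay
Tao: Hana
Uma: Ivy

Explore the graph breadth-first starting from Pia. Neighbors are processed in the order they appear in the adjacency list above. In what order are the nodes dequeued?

Visit Pia; enqueue Ada, Hana, Lou, Fay → queue [Ada, Hana, Lou, Fay]
Visit Ada; enqueue Kai, Mae, Nia → queue [Hana, Lou, Fay, Kai, Mae, Nia]
Visit Hana; enqueue Tao, Eli, Omar → queue [Lou, Fay, Kai, Mae, Nia, Tao, Eli, Omar]
Visit Lou → queue [Fay, Kai, Mae, Nia, Tao, Eli, Omar]
Visit Fay → queue [Kai, Mae, Nia, Tao, Eli, Omar]
Visit Kai; enqueue Uma → queue [Mae, Nia, Tao, Eli, Omar, Uma]
Visit Mae → queue [Nia, Tao, Eli, Omar, Uma]
Visit Nia; enqueue Dee, Ivy → queue [Tao, Eli, Omar, Uma, Dee, Ivy]
Visit Tao → queue [Eli, Omar, Uma, Dee, Ivy]
Visit Eli → queue [Omar, Uma, Dee, Ivy]
Visit Omar → queue [Uma, Dee, Ivy]
Visit Uma → queue [Dee, Ivy]
Visit Dee → queue [Ivy]
Visit Ivy → queue []

Pia -> Ada -> Hana -> Lou -> Fay -> Kai -> Mae -> Nia -> Tao -> Eli -> Omar -> Uma -> Dee -> Ivy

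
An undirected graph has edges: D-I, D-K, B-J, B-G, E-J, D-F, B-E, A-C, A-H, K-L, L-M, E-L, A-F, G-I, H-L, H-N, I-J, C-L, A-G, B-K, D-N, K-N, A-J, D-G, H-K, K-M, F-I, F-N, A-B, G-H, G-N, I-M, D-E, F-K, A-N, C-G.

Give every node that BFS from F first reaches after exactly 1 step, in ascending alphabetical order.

A, D, I, K, N

Level 0: F
Level 1: A, D, I, K, N
Level 2: B, C, E, G, H, J, L, M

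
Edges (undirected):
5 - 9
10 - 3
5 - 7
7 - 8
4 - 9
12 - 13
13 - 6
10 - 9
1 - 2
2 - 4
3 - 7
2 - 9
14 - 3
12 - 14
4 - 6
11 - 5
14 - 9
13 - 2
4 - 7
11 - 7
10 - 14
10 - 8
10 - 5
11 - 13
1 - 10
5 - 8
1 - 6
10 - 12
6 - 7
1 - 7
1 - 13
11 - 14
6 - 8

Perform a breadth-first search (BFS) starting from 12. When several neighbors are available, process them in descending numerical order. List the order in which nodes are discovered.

Visit 12; enqueue 14, 13, 10 → queue [14, 13, 10]
Visit 14; enqueue 11, 9, 3 → queue [13, 10, 11, 9, 3]
Visit 13; enqueue 6, 2, 1 → queue [10, 11, 9, 3, 6, 2, 1]
Visit 10; enqueue 8, 5 → queue [11, 9, 3, 6, 2, 1, 8, 5]
Visit 11; enqueue 7 → queue [9, 3, 6, 2, 1, 8, 5, 7]
Visit 9; enqueue 4 → queue [3, 6, 2, 1, 8, 5, 7, 4]
Visit 3 → queue [6, 2, 1, 8, 5, 7, 4]
Visit 6 → queue [2, 1, 8, 5, 7, 4]
Visit 2 → queue [1, 8, 5, 7, 4]
Visit 1 → queue [8, 5, 7, 4]
Visit 8 → queue [5, 7, 4]
Visit 5 → queue [7, 4]
Visit 7 → queue [4]
Visit 4 → queue []

12 → 14 → 13 → 10 → 11 → 9 → 3 → 6 → 2 → 1 → 8 → 5 → 7 → 4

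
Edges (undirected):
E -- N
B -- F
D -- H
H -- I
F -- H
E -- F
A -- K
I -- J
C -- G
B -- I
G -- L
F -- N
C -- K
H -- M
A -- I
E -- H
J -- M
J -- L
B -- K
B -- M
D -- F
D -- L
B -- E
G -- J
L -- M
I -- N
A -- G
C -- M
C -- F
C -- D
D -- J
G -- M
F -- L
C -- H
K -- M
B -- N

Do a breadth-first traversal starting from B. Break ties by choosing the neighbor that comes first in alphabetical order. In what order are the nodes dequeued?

B, E, F, I, K, M, N, H, C, D, L, A, J, G

Visit B; enqueue E, F, I, K, M, N → queue [E, F, I, K, M, N]
Visit E; enqueue H → queue [F, I, K, M, N, H]
Visit F; enqueue C, D, L → queue [I, K, M, N, H, C, D, L]
Visit I; enqueue A, J → queue [K, M, N, H, C, D, L, A, J]
Visit K → queue [M, N, H, C, D, L, A, J]
Visit M; enqueue G → queue [N, H, C, D, L, A, J, G]
Visit N → queue [H, C, D, L, A, J, G]
Visit H → queue [C, D, L, A, J, G]
Visit C → queue [D, L, A, J, G]
Visit D → queue [L, A, J, G]
Visit L → queue [A, J, G]
Visit A → queue [J, G]
Visit J → queue [G]
Visit G → queue []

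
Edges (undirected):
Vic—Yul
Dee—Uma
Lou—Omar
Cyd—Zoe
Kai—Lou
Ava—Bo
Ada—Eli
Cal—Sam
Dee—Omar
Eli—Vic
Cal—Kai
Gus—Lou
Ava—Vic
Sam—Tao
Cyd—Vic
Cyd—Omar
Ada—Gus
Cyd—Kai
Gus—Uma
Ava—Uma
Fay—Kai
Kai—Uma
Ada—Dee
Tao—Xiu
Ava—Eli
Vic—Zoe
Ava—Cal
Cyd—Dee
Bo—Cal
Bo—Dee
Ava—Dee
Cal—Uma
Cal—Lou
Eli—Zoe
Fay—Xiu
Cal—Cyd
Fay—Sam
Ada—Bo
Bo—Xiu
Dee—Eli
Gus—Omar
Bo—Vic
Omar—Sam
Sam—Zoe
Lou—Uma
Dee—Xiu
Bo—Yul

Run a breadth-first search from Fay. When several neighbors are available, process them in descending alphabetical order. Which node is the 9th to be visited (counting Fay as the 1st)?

Visit Fay; enqueue Xiu, Sam, Kai → queue [Xiu, Sam, Kai]
Visit Xiu; enqueue Tao, Dee, Bo → queue [Sam, Kai, Tao, Dee, Bo]
Visit Sam; enqueue Zoe, Omar, Cal → queue [Kai, Tao, Dee, Bo, Zoe, Omar, Cal]
Visit Kai; enqueue Uma, Lou, Cyd → queue [Tao, Dee, Bo, Zoe, Omar, Cal, Uma, Lou, Cyd]
Visit Tao → queue [Dee, Bo, Zoe, Omar, Cal, Uma, Lou, Cyd]
Visit Dee; enqueue Eli, Ava, Ada → queue [Bo, Zoe, Omar, Cal, Uma, Lou, Cyd, Eli, Ava, Ada]
Visit Bo; enqueue Yul, Vic → queue [Zoe, Omar, Cal, Uma, Lou, Cyd, Eli, Ava, Ada, Yul, Vic]
Visit Zoe → queue [Omar, Cal, Uma, Lou, Cyd, Eli, Ava, Ada, Yul, Vic]
Visit Omar; enqueue Gus → queue [Cal, Uma, Lou, Cyd, Eli, Ava, Ada, Yul, Vic, Gus]
Visit Cal → queue [Uma, Lou, Cyd, Eli, Ava, Ada, Yul, Vic, Gus]
Visit Uma → queue [Lou, Cyd, Eli, Ava, Ada, Yul, Vic, Gus]
Visit Lou → queue [Cyd, Eli, Ava, Ada, Yul, Vic, Gus]
Visit Cyd → queue [Eli, Ava, Ada, Yul, Vic, Gus]
Visit Eli → queue [Ava, Ada, Yul, Vic, Gus]
Visit Ava → queue [Ada, Yul, Vic, Gus]
Visit Ada → queue [Yul, Vic, Gus]
Visit Yul → queue [Vic, Gus]
Visit Vic → queue [Gus]
Visit Gus → queue []

Visit order: Fay, Xiu, Sam, Kai, Tao, Dee, Bo, Zoe, Omar, Cal, Uma, Lou, Cyd, Eli, Ava, Ada, Yul, Vic, Gus

Omar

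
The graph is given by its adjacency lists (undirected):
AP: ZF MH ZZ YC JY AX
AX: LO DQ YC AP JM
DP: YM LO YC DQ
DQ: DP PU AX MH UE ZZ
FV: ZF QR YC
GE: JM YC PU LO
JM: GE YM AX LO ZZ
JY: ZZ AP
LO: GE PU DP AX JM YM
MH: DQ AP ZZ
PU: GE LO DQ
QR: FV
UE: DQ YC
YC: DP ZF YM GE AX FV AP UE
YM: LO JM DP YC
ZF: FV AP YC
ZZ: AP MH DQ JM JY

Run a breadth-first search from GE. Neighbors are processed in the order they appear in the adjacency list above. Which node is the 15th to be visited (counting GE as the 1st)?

MH

Visit GE; enqueue JM, YC, PU, LO → queue [JM, YC, PU, LO]
Visit JM; enqueue YM, AX, ZZ → queue [YC, PU, LO, YM, AX, ZZ]
Visit YC; enqueue DP, ZF, FV, AP, UE → queue [PU, LO, YM, AX, ZZ, DP, ZF, FV, AP, UE]
Visit PU; enqueue DQ → queue [LO, YM, AX, ZZ, DP, ZF, FV, AP, UE, DQ]
Visit LO → queue [YM, AX, ZZ, DP, ZF, FV, AP, UE, DQ]
Visit YM → queue [AX, ZZ, DP, ZF, FV, AP, UE, DQ]
Visit AX → queue [ZZ, DP, ZF, FV, AP, UE, DQ]
Visit ZZ; enqueue MH, JY → queue [DP, ZF, FV, AP, UE, DQ, MH, JY]
Visit DP → queue [ZF, FV, AP, UE, DQ, MH, JY]
Visit ZF → queue [FV, AP, UE, DQ, MH, JY]
Visit FV; enqueue QR → queue [AP, UE, DQ, MH, JY, QR]
Visit AP → queue [UE, DQ, MH, JY, QR]
Visit UE → queue [DQ, MH, JY, QR]
Visit DQ → queue [MH, JY, QR]
Visit MH → queue [JY, QR]
Visit JY → queue [QR]
Visit QR → queue []

Visit order: GE, JM, YC, PU, LO, YM, AX, ZZ, DP, ZF, FV, AP, UE, DQ, MH, JY, QR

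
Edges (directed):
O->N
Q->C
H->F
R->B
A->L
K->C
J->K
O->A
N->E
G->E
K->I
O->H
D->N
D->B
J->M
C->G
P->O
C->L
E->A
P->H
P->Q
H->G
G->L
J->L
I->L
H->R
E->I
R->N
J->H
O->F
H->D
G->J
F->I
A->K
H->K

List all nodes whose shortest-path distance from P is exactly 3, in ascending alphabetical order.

Level 0: P
Level 1: H, O, Q
Level 2: A, C, D, F, G, K, N, R
Level 3: B, E, I, J, L
Level 4: M

B, E, I, J, L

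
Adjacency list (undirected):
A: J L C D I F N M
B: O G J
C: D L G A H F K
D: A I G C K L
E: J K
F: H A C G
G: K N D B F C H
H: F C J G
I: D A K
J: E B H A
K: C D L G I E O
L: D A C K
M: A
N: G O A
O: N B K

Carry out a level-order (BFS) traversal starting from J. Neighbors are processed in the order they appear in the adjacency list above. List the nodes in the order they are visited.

J E B H A K O G F C L D I N M

Visit J; enqueue E, B, H, A → queue [E, B, H, A]
Visit E; enqueue K → queue [B, H, A, K]
Visit B; enqueue O, G → queue [H, A, K, O, G]
Visit H; enqueue F, C → queue [A, K, O, G, F, C]
Visit A; enqueue L, D, I, N, M → queue [K, O, G, F, C, L, D, I, N, M]
Visit K → queue [O, G, F, C, L, D, I, N, M]
Visit O → queue [G, F, C, L, D, I, N, M]
Visit G → queue [F, C, L, D, I, N, M]
Visit F → queue [C, L, D, I, N, M]
Visit C → queue [L, D, I, N, M]
Visit L → queue [D, I, N, M]
Visit D → queue [I, N, M]
Visit I → queue [N, M]
Visit N → queue [M]
Visit M → queue []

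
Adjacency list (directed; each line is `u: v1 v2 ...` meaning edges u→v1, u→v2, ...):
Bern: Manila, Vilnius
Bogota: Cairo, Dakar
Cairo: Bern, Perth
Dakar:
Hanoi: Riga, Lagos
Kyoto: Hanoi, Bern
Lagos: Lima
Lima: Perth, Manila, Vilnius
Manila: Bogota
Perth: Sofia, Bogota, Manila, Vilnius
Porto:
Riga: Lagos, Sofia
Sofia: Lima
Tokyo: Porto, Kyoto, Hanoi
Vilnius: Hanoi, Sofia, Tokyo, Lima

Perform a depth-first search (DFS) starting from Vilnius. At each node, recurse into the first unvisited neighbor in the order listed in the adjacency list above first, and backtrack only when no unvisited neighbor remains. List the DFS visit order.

Vilnius -> Hanoi -> Riga -> Lagos -> Lima -> Perth -> Sofia -> Bogota -> Cairo -> Bern -> Manila -> Dakar -> Tokyo -> Porto -> Kyoto

Visit Vilnius
Vilnius → Hanoi
Hanoi → Riga
Riga → Lagos
Lagos → Lima
Lima → Perth
Perth → Sofia
Perth → Bogota
Bogota → Cairo
Cairo → Bern
Bern → Manila
Bogota → Dakar
Vilnius → Tokyo
Tokyo → Porto
Tokyo → Kyoto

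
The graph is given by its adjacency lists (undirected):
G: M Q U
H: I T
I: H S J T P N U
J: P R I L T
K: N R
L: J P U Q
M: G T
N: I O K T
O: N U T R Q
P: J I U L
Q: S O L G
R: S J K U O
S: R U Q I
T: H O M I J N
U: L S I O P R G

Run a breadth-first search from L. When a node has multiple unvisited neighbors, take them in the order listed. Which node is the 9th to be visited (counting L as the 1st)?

S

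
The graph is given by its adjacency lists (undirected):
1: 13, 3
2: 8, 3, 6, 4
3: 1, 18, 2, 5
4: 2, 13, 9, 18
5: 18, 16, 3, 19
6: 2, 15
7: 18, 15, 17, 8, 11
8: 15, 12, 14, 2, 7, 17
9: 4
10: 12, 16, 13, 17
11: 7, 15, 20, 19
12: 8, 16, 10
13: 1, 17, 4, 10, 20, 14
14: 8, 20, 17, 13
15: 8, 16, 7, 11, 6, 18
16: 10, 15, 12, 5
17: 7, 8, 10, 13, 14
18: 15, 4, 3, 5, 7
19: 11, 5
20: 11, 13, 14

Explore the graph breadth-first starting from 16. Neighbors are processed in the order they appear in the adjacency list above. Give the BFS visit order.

Visit 16; enqueue 10, 15, 12, 5 → queue [10, 15, 12, 5]
Visit 10; enqueue 13, 17 → queue [15, 12, 5, 13, 17]
Visit 15; enqueue 8, 7, 11, 6, 18 → queue [12, 5, 13, 17, 8, 7, 11, 6, 18]
Visit 12 → queue [5, 13, 17, 8, 7, 11, 6, 18]
Visit 5; enqueue 3, 19 → queue [13, 17, 8, 7, 11, 6, 18, 3, 19]
Visit 13; enqueue 1, 4, 20, 14 → queue [17, 8, 7, 11, 6, 18, 3, 19, 1, 4, 20, 14]
Visit 17 → queue [8, 7, 11, 6, 18, 3, 19, 1, 4, 20, 14]
Visit 8; enqueue 2 → queue [7, 11, 6, 18, 3, 19, 1, 4, 20, 14, 2]
Visit 7 → queue [11, 6, 18, 3, 19, 1, 4, 20, 14, 2]
Visit 11 → queue [6, 18, 3, 19, 1, 4, 20, 14, 2]
Visit 6 → queue [18, 3, 19, 1, 4, 20, 14, 2]
Visit 18 → queue [3, 19, 1, 4, 20, 14, 2]
Visit 3 → queue [19, 1, 4, 20, 14, 2]
Visit 19 → queue [1, 4, 20, 14, 2]
Visit 1 → queue [4, 20, 14, 2]
Visit 4; enqueue 9 → queue [20, 14, 2, 9]
Visit 20 → queue [14, 2, 9]
Visit 14 → queue [2, 9]
Visit 2 → queue [9]
Visit 9 → queue []

16 10 15 12 5 13 17 8 7 11 6 18 3 19 1 4 20 14 2 9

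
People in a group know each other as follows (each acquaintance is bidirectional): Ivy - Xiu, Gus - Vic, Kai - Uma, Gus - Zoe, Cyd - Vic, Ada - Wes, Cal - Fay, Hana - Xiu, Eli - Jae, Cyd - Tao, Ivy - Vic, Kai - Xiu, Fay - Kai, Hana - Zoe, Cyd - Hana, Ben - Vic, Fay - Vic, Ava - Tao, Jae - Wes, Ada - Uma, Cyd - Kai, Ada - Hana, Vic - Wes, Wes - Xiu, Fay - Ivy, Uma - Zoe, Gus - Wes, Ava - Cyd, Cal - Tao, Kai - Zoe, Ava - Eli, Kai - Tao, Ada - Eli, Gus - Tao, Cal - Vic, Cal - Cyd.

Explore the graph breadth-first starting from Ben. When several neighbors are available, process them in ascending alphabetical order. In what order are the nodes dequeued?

Ben -> Vic -> Cal -> Cyd -> Fay -> Gus -> Ivy -> Wes -> Tao -> Ava -> Hana -> Kai -> Zoe -> Xiu -> Ada -> Jae -> Eli -> Uma

Visit Ben; enqueue Vic → queue [Vic]
Visit Vic; enqueue Cal, Cyd, Fay, Gus, Ivy, Wes → queue [Cal, Cyd, Fay, Gus, Ivy, Wes]
Visit Cal; enqueue Tao → queue [Cyd, Fay, Gus, Ivy, Wes, Tao]
Visit Cyd; enqueue Ava, Hana, Kai → queue [Fay, Gus, Ivy, Wes, Tao, Ava, Hana, Kai]
Visit Fay → queue [Gus, Ivy, Wes, Tao, Ava, Hana, Kai]
Visit Gus; enqueue Zoe → queue [Ivy, Wes, Tao, Ava, Hana, Kai, Zoe]
Visit Ivy; enqueue Xiu → queue [Wes, Tao, Ava, Hana, Kai, Zoe, Xiu]
Visit Wes; enqueue Ada, Jae → queue [Tao, Ava, Hana, Kai, Zoe, Xiu, Ada, Jae]
Visit Tao → queue [Ava, Hana, Kai, Zoe, Xiu, Ada, Jae]
Visit Ava; enqueue Eli → queue [Hana, Kai, Zoe, Xiu, Ada, Jae, Eli]
Visit Hana → queue [Kai, Zoe, Xiu, Ada, Jae, Eli]
Visit Kai; enqueue Uma → queue [Zoe, Xiu, Ada, Jae, Eli, Uma]
Visit Zoe → queue [Xiu, Ada, Jae, Eli, Uma]
Visit Xiu → queue [Ada, Jae, Eli, Uma]
Visit Ada → queue [Jae, Eli, Uma]
Visit Jae → queue [Eli, Uma]
Visit Eli → queue [Uma]
Visit Uma → queue []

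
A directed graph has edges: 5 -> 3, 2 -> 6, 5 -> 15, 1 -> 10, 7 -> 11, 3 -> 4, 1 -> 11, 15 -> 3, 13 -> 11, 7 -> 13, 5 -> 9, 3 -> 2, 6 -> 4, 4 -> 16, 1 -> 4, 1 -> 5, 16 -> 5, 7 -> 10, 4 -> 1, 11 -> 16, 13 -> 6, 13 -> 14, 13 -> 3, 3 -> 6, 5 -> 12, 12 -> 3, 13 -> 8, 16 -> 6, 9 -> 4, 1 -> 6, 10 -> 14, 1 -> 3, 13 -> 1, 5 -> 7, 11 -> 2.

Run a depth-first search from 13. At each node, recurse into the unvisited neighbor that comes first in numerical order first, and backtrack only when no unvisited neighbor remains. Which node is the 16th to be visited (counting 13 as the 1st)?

Visit 13
13 → 1
1 → 3
3 → 2
2 → 6
6 → 4
4 → 16
16 → 5
5 → 7
7 → 10
10 → 14
7 → 11
5 → 9
5 → 12
5 → 15
13 → 8

Visit order: 13, 1, 3, 2, 6, 4, 16, 5, 7, 10, 14, 11, 9, 12, 15, 8

8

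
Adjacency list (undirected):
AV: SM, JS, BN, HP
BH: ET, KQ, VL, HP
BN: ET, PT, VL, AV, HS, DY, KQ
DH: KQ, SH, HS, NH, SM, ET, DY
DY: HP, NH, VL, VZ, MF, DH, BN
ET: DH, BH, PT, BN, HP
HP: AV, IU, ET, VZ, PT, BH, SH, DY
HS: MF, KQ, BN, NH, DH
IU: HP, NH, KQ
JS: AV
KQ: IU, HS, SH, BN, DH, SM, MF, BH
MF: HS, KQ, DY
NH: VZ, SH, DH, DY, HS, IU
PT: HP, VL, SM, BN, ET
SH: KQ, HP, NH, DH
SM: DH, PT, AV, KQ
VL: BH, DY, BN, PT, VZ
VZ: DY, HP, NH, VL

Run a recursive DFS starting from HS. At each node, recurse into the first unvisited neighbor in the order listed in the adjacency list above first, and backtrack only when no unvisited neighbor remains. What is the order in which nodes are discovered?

HS, MF, KQ, IU, HP, AV, SM, DH, SH, NH, VZ, DY, VL, BH, ET, PT, BN, JS

Visit HS
HS → MF
MF → KQ
KQ → IU
IU → HP
HP → AV
AV → SM
SM → DH
DH → SH
SH → NH
NH → VZ
VZ → DY
DY → VL
VL → BH
BH → ET
ET → PT
PT → BN
AV → JS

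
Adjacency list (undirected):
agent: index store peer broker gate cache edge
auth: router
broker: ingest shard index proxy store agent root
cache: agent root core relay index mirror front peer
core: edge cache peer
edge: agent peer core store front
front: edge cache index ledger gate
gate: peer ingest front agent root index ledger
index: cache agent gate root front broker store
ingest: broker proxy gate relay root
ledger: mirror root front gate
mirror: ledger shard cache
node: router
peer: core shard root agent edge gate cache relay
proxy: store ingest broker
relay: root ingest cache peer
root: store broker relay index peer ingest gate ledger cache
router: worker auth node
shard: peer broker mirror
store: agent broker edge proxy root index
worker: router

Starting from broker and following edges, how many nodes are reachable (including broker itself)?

BFS from broker visits: broker, ingest, shard, index, proxy, store, agent, root, gate, relay, peer, mirror, cache, front, edge, ledger, core
Reachable nodes: 17 of 21 total.

17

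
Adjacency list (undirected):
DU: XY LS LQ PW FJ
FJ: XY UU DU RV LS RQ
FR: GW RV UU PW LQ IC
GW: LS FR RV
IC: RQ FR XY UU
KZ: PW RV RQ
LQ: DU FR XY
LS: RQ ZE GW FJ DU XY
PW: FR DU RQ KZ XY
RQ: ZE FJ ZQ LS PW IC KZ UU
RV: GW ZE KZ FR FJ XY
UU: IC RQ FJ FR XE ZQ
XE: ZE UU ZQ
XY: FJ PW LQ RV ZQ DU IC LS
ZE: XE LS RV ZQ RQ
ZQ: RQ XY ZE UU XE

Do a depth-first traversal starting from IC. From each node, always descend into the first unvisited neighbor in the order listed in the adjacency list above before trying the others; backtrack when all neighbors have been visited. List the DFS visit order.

IC, RQ, ZE, XE, UU, FJ, XY, PW, FR, GW, LS, DU, LQ, RV, KZ, ZQ

Visit IC
IC → RQ
RQ → ZE
ZE → XE
XE → UU
UU → FJ
FJ → XY
XY → PW
PW → FR
FR → GW
GW → LS
LS → DU
DU → LQ
GW → RV
RV → KZ
XY → ZQ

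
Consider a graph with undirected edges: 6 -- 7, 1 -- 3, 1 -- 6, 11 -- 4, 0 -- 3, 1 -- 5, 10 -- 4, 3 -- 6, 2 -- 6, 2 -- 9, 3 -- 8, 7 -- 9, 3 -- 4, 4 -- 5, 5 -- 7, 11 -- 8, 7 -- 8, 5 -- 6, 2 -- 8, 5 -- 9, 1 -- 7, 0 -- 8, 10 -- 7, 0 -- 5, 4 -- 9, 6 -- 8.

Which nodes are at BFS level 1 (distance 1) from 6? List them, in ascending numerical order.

Level 0: 6
Level 1: 1, 2, 3, 5, 7, 8
Level 2: 0, 4, 9, 10, 11

1, 2, 3, 5, 7, 8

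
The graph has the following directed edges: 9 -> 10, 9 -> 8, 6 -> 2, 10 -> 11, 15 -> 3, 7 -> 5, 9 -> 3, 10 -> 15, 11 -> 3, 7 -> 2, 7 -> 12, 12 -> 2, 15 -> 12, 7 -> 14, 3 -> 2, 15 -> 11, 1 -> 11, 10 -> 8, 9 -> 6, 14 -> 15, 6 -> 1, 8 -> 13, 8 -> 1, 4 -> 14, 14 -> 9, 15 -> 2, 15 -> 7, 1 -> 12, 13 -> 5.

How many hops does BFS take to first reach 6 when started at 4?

3

Level 0: 4
Level 1: 14
Level 2: 9, 15
Level 3: 2, 3, 6, 7, 8, 10, 11, 12
Level 4: 1, 5, 13
6 first appears at level 3.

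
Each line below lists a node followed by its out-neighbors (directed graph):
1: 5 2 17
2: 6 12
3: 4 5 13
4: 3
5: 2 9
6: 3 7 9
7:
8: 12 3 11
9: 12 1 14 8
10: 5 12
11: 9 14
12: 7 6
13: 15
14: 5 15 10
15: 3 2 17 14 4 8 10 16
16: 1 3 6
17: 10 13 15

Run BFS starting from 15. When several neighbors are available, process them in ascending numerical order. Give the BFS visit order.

Visit 15; enqueue 2, 3, 4, 8, 10, 14, 16, 17 → queue [2, 3, 4, 8, 10, 14, 16, 17]
Visit 2; enqueue 6, 12 → queue [3, 4, 8, 10, 14, 16, 17, 6, 12]
Visit 3; enqueue 5, 13 → queue [4, 8, 10, 14, 16, 17, 6, 12, 5, 13]
Visit 4 → queue [8, 10, 14, 16, 17, 6, 12, 5, 13]
Visit 8; enqueue 11 → queue [10, 14, 16, 17, 6, 12, 5, 13, 11]
Visit 10 → queue [14, 16, 17, 6, 12, 5, 13, 11]
Visit 14 → queue [16, 17, 6, 12, 5, 13, 11]
Visit 16; enqueue 1 → queue [17, 6, 12, 5, 13, 11, 1]
Visit 17 → queue [6, 12, 5, 13, 11, 1]
Visit 6; enqueue 7, 9 → queue [12, 5, 13, 11, 1, 7, 9]
Visit 12 → queue [5, 13, 11, 1, 7, 9]
Visit 5 → queue [13, 11, 1, 7, 9]
Visit 13 → queue [11, 1, 7, 9]
Visit 11 → queue [1, 7, 9]
Visit 1 → queue [7, 9]
Visit 7 → queue [9]
Visit 9 → queue []

15 -> 2 -> 3 -> 4 -> 8 -> 10 -> 14 -> 16 -> 17 -> 6 -> 12 -> 5 -> 13 -> 11 -> 1 -> 7 -> 9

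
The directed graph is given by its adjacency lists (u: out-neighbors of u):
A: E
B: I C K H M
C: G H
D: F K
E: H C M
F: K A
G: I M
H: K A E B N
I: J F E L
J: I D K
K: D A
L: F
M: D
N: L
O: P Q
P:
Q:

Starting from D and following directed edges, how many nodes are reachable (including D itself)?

BFS from D visits: D, F, K, A, E, H, C, M, B, N, G, I, L, J
Reachable nodes: 14 of 17 total.

14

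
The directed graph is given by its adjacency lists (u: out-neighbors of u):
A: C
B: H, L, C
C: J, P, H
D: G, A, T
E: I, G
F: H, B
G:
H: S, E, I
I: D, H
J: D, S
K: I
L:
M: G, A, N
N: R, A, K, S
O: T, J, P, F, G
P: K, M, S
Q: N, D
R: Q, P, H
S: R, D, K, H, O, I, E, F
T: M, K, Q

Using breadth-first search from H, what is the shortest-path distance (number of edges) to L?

Level 0: H
Level 1: E, I, S
Level 2: D, F, G, K, O, R
Level 3: A, B, J, P, Q, T
Level 4: C, L, M, N
L first appears at level 4.

4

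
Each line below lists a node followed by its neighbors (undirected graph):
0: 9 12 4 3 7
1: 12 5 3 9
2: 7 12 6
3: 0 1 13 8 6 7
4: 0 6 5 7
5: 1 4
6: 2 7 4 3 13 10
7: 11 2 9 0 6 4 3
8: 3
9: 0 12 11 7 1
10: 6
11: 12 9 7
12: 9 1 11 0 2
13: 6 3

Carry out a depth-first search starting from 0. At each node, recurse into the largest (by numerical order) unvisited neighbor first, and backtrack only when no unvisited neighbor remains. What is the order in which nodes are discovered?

Visit 0
0 → 12
12 → 11
11 → 9
9 → 7
7 → 6
6 → 13
13 → 3
3 → 8
3 → 1
1 → 5
5 → 4
6 → 10
6 → 2

0, 12, 11, 9, 7, 6, 13, 3, 8, 1, 5, 4, 10, 2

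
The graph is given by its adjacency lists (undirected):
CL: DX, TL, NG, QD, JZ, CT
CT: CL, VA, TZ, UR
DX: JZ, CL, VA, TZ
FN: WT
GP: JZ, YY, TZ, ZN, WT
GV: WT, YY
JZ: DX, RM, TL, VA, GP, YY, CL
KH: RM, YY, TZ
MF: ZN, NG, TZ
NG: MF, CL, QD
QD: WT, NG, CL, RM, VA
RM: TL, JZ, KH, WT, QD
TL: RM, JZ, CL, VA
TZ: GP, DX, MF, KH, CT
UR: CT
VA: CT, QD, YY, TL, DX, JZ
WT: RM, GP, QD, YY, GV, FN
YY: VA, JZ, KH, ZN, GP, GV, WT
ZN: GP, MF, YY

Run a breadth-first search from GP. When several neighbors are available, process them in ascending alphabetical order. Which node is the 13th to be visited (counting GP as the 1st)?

KH

Visit GP; enqueue JZ, TZ, WT, YY, ZN → queue [JZ, TZ, WT, YY, ZN]
Visit JZ; enqueue CL, DX, RM, TL, VA → queue [TZ, WT, YY, ZN, CL, DX, RM, TL, VA]
Visit TZ; enqueue CT, KH, MF → queue [WT, YY, ZN, CL, DX, RM, TL, VA, CT, KH, MF]
Visit WT; enqueue FN, GV, QD → queue [YY, ZN, CL, DX, RM, TL, VA, CT, KH, MF, FN, GV, QD]
Visit YY → queue [ZN, CL, DX, RM, TL, VA, CT, KH, MF, FN, GV, QD]
Visit ZN → queue [CL, DX, RM, TL, VA, CT, KH, MF, FN, GV, QD]
Visit CL; enqueue NG → queue [DX, RM, TL, VA, CT, KH, MF, FN, GV, QD, NG]
Visit DX → queue [RM, TL, VA, CT, KH, MF, FN, GV, QD, NG]
Visit RM → queue [TL, VA, CT, KH, MF, FN, GV, QD, NG]
Visit TL → queue [VA, CT, KH, MF, FN, GV, QD, NG]
Visit VA → queue [CT, KH, MF, FN, GV, QD, NG]
Visit CT; enqueue UR → queue [KH, MF, FN, GV, QD, NG, UR]
Visit KH → queue [MF, FN, GV, QD, NG, UR]
Visit MF → queue [FN, GV, QD, NG, UR]
Visit FN → queue [GV, QD, NG, UR]
Visit GV → queue [QD, NG, UR]
Visit QD → queue [NG, UR]
Visit NG → queue [UR]
Visit UR → queue []

Visit order: GP, JZ, TZ, WT, YY, ZN, CL, DX, RM, TL, VA, CT, KH, MF, FN, GV, QD, NG, UR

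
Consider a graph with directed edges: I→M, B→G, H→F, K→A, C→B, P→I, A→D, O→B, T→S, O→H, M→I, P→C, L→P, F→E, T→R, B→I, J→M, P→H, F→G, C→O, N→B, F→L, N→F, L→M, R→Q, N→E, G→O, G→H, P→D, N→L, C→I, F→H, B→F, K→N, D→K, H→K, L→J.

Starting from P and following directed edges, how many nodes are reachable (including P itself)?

BFS from P visits: P, C, D, H, I, B, O, K, F, M, G, A, N, E, L, J
Reachable nodes: 16 of 20 total.

16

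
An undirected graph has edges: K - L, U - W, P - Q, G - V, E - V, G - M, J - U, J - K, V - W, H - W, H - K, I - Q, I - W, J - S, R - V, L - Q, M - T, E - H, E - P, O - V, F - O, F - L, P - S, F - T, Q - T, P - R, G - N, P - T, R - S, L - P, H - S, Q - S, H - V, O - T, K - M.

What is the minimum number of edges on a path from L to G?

Level 0: L
Level 1: F, K, P, Q
Level 2: E, H, I, J, M, O, R, S, T
Level 3: G, U, V, W
Level 4: N
G first appears at level 3.

3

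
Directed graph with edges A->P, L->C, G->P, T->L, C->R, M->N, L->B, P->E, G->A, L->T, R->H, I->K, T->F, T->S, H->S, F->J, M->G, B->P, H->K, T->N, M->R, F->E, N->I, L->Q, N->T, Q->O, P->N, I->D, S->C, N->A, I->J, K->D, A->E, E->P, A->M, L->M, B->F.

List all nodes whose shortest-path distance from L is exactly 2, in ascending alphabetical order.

F, G, N, O, P, R, S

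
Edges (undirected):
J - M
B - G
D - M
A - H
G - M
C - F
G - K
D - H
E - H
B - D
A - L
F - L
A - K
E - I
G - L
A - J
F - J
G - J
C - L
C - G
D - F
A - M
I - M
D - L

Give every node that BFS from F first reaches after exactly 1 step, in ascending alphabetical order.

Level 0: F
Level 1: C, D, J, L
Level 2: A, B, G, H, M
Level 3: E, I, K

C, D, J, L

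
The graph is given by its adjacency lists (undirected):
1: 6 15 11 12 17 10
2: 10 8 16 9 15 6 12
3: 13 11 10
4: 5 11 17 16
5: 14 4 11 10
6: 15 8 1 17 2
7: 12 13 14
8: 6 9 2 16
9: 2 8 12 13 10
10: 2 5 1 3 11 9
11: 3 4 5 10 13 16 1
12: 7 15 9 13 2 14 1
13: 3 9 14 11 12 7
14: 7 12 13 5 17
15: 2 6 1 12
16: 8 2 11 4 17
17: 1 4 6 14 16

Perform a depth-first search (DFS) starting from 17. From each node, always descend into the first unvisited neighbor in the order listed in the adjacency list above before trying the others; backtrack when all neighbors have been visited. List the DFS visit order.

Visit 17
17 → 1
1 → 6
6 → 15
15 → 2
2 → 10
10 → 5
5 → 14
14 → 7
7 → 12
12 → 9
9 → 8
8 → 16
16 → 11
11 → 3
3 → 13
11 → 4

17 -> 1 -> 6 -> 15 -> 2 -> 10 -> 5 -> 14 -> 7 -> 12 -> 9 -> 8 -> 16 -> 11 -> 3 -> 13 -> 4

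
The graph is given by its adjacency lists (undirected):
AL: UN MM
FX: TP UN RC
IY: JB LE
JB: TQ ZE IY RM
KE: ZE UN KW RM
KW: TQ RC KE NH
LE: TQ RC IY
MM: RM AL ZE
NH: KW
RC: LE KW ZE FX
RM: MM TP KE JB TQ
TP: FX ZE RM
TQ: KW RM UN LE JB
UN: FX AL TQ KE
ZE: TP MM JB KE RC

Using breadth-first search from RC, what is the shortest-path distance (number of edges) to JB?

2

Level 0: RC
Level 1: FX, KW, LE, ZE
Level 2: IY, JB, KE, MM, NH, TP, TQ, UN
Level 3: AL, RM
JB first appears at level 2.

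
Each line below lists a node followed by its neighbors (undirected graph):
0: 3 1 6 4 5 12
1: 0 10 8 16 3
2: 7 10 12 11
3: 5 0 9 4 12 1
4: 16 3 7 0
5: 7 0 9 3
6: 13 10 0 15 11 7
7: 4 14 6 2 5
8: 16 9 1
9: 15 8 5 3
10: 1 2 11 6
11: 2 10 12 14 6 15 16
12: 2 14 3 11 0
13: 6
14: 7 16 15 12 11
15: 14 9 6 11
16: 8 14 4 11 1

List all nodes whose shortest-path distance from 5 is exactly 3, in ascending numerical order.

Level 0: 5
Level 1: 0, 3, 7, 9
Level 2: 1, 2, 4, 6, 8, 12, 14, 15
Level 3: 10, 11, 13, 16

10, 11, 13, 16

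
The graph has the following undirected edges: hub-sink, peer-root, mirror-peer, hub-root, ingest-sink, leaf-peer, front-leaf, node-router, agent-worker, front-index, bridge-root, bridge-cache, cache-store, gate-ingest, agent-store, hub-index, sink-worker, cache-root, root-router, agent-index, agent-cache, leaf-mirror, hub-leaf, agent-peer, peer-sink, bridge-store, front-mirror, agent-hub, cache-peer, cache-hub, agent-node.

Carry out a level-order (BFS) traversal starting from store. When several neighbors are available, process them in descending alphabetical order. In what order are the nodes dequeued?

Visit store; enqueue cache, bridge, agent → queue [cache, bridge, agent]
Visit cache; enqueue root, peer, hub → queue [bridge, agent, root, peer, hub]
Visit bridge → queue [agent, root, peer, hub]
Visit agent; enqueue worker, node, index → queue [root, peer, hub, worker, node, index]
Visit root; enqueue router → queue [peer, hub, worker, node, index, router]
Visit peer; enqueue sink, mirror, leaf → queue [hub, worker, node, index, router, sink, mirror, leaf]
Visit hub → queue [worker, node, index, router, sink, mirror, leaf]
Visit worker → queue [node, index, router, sink, mirror, leaf]
Visit node → queue [index, router, sink, mirror, leaf]
Visit index; enqueue front → queue [router, sink, mirror, leaf, front]
Visit router → queue [sink, mirror, leaf, front]
Visit sink; enqueue ingest → queue [mirror, leaf, front, ingest]
Visit mirror → queue [leaf, front, ingest]
Visit leaf → queue [front, ingest]
Visit front → queue [ingest]
Visit ingest; enqueue gate → queue [gate]
Visit gate → queue []

store, cache, bridge, agent, root, peer, hub, worker, node, index, router, sink, mirror, leaf, front, ingest, gate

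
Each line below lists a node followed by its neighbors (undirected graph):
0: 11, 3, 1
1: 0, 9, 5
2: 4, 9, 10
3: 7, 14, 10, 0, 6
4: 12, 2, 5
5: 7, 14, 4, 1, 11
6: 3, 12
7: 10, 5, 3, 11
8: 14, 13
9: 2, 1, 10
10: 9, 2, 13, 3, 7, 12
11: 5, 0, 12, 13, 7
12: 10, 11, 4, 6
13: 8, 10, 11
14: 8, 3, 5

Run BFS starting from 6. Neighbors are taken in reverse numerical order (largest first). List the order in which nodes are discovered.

6 → 12 → 3 → 11 → 10 → 4 → 14 → 7 → 0 → 13 → 5 → 9 → 2 → 8 → 1

Visit 6; enqueue 12, 3 → queue [12, 3]
Visit 12; enqueue 11, 10, 4 → queue [3, 11, 10, 4]
Visit 3; enqueue 14, 7, 0 → queue [11, 10, 4, 14, 7, 0]
Visit 11; enqueue 13, 5 → queue [10, 4, 14, 7, 0, 13, 5]
Visit 10; enqueue 9, 2 → queue [4, 14, 7, 0, 13, 5, 9, 2]
Visit 4 → queue [14, 7, 0, 13, 5, 9, 2]
Visit 14; enqueue 8 → queue [7, 0, 13, 5, 9, 2, 8]
Visit 7 → queue [0, 13, 5, 9, 2, 8]
Visit 0; enqueue 1 → queue [13, 5, 9, 2, 8, 1]
Visit 13 → queue [5, 9, 2, 8, 1]
Visit 5 → queue [9, 2, 8, 1]
Visit 9 → queue [2, 8, 1]
Visit 2 → queue [8, 1]
Visit 8 → queue [1]
Visit 1 → queue []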